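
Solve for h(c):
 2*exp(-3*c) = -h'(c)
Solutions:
 h(c) = C1 + 2*exp(-3*c)/3


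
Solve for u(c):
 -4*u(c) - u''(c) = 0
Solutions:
 u(c) = C1*sin(2*c) + C2*cos(2*c)


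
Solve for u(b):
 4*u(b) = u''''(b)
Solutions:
 u(b) = C1*exp(-sqrt(2)*b) + C2*exp(sqrt(2)*b) + C3*sin(sqrt(2)*b) + C4*cos(sqrt(2)*b)


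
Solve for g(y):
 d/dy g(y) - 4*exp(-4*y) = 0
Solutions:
 g(y) = C1 - exp(-4*y)


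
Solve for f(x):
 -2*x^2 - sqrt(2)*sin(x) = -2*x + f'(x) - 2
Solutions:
 f(x) = C1 - 2*x^3/3 + x^2 + 2*x + sqrt(2)*cos(x)


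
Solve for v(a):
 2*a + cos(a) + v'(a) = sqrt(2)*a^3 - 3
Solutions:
 v(a) = C1 + sqrt(2)*a^4/4 - a^2 - 3*a - sin(a)


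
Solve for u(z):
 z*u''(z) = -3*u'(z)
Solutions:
 u(z) = C1 + C2/z^2


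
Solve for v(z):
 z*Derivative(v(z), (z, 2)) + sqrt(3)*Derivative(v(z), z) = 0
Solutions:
 v(z) = C1 + C2*z^(1 - sqrt(3))


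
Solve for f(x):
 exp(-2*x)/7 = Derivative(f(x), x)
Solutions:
 f(x) = C1 - exp(-2*x)/14


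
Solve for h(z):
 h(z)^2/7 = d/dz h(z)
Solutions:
 h(z) = -7/(C1 + z)


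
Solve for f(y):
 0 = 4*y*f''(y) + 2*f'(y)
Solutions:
 f(y) = C1 + C2*sqrt(y)


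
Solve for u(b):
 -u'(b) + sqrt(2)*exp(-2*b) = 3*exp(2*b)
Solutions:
 u(b) = C1 - 3*exp(2*b)/2 - sqrt(2)*exp(-2*b)/2


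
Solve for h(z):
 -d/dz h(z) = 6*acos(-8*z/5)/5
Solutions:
 h(z) = C1 - 6*z*acos(-8*z/5)/5 - 3*sqrt(25 - 64*z^2)/20


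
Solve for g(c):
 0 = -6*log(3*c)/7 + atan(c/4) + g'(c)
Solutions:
 g(c) = C1 + 6*c*log(c)/7 - c*atan(c/4) - 6*c/7 + 6*c*log(3)/7 + 2*log(c^2 + 16)


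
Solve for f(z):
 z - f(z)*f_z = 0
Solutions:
 f(z) = -sqrt(C1 + z^2)
 f(z) = sqrt(C1 + z^2)


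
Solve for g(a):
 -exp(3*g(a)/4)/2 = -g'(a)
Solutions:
 g(a) = 4*log(-1/(C1 + 3*a))/3 + 4*log(2)
 g(a) = 4*log((-1/(C1 + a))^(1/3)*(-3^(2/3)/3 - 3^(1/6)*I))
 g(a) = 4*log((-1/(C1 + a))^(1/3)*(-3^(2/3)/3 + 3^(1/6)*I))


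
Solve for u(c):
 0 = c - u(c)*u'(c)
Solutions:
 u(c) = -sqrt(C1 + c^2)
 u(c) = sqrt(C1 + c^2)


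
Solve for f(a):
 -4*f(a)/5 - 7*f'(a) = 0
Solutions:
 f(a) = C1*exp(-4*a/35)


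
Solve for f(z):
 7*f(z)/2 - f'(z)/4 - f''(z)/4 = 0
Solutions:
 f(z) = C1*exp(z*(-1 + sqrt(57))/2) + C2*exp(-z*(1 + sqrt(57))/2)


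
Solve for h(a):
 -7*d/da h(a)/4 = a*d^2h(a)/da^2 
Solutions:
 h(a) = C1 + C2/a^(3/4)


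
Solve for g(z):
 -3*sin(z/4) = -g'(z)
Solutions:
 g(z) = C1 - 12*cos(z/4)


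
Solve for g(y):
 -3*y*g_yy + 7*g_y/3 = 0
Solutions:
 g(y) = C1 + C2*y^(16/9)


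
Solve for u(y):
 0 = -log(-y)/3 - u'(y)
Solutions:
 u(y) = C1 - y*log(-y)/3 + y/3


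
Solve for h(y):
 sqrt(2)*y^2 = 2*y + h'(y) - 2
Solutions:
 h(y) = C1 + sqrt(2)*y^3/3 - y^2 + 2*y


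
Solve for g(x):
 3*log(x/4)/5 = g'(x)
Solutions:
 g(x) = C1 + 3*x*log(x)/5 - 6*x*log(2)/5 - 3*x/5


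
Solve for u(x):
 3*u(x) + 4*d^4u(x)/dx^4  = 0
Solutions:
 u(x) = (C1*sin(3^(1/4)*x/2) + C2*cos(3^(1/4)*x/2))*exp(-3^(1/4)*x/2) + (C3*sin(3^(1/4)*x/2) + C4*cos(3^(1/4)*x/2))*exp(3^(1/4)*x/2)


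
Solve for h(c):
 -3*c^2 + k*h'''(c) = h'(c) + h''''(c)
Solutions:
 h(c) = C1 + C2*exp(c*(-k^2/(-k^3 + sqrt(-4*k^6 + (27 - 2*k^3)^2)/2 + 27/2)^(1/3) + k - (-k^3 + sqrt(-4*k^6 + (27 - 2*k^3)^2)/2 + 27/2)^(1/3))/3) + C3*exp(c*(-4*k^2/((-1 + sqrt(3)*I)*(-k^3 + sqrt(-4*k^6 + (27 - 2*k^3)^2)/2 + 27/2)^(1/3)) + 2*k + (-k^3 + sqrt(-4*k^6 + (27 - 2*k^3)^2)/2 + 27/2)^(1/3) - sqrt(3)*I*(-k^3 + sqrt(-4*k^6 + (27 - 2*k^3)^2)/2 + 27/2)^(1/3))/6) + C4*exp(c*(4*k^2/((1 + sqrt(3)*I)*(-k^3 + sqrt(-4*k^6 + (27 - 2*k^3)^2)/2 + 27/2)^(1/3)) + 2*k + (-k^3 + sqrt(-4*k^6 + (27 - 2*k^3)^2)/2 + 27/2)^(1/3) + sqrt(3)*I*(-k^3 + sqrt(-4*k^6 + (27 - 2*k^3)^2)/2 + 27/2)^(1/3))/6) - c^3 - 6*c*k


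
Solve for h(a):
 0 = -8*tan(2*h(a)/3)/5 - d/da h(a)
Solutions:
 h(a) = -3*asin(C1*exp(-16*a/15))/2 + 3*pi/2
 h(a) = 3*asin(C1*exp(-16*a/15))/2


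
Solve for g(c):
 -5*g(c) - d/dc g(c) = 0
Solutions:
 g(c) = C1*exp(-5*c)


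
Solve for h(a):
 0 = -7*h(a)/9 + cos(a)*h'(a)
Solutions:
 h(a) = C1*(sin(a) + 1)^(7/18)/(sin(a) - 1)^(7/18)


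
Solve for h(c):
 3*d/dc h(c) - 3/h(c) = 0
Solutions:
 h(c) = -sqrt(C1 + 2*c)
 h(c) = sqrt(C1 + 2*c)


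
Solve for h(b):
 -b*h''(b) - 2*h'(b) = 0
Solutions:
 h(b) = C1 + C2/b


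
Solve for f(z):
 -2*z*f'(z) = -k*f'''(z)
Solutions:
 f(z) = C1 + Integral(C2*airyai(2^(1/3)*z*(1/k)^(1/3)) + C3*airybi(2^(1/3)*z*(1/k)^(1/3)), z)


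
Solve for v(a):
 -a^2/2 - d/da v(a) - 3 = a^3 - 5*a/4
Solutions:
 v(a) = C1 - a^4/4 - a^3/6 + 5*a^2/8 - 3*a


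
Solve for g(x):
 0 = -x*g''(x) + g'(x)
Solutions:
 g(x) = C1 + C2*x^2


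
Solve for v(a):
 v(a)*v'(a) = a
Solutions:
 v(a) = -sqrt(C1 + a^2)
 v(a) = sqrt(C1 + a^2)


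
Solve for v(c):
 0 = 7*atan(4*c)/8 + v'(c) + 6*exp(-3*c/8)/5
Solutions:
 v(c) = C1 - 7*c*atan(4*c)/8 + 7*log(16*c^2 + 1)/64 + 16*exp(-3*c/8)/5


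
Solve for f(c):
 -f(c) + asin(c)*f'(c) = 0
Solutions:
 f(c) = C1*exp(Integral(1/asin(c), c))


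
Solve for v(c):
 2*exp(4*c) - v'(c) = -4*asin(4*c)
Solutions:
 v(c) = C1 + 4*c*asin(4*c) + sqrt(1 - 16*c^2) + exp(4*c)/2


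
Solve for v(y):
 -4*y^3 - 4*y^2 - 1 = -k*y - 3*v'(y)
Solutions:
 v(y) = C1 - k*y^2/6 + y^4/3 + 4*y^3/9 + y/3


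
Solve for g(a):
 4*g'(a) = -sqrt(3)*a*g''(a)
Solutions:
 g(a) = C1 + C2*a^(1 - 4*sqrt(3)/3)


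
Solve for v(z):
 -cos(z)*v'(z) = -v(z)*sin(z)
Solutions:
 v(z) = C1/cos(z)


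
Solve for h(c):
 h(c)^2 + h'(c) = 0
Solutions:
 h(c) = 1/(C1 + c)


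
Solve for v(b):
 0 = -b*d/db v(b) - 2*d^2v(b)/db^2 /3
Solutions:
 v(b) = C1 + C2*erf(sqrt(3)*b/2)


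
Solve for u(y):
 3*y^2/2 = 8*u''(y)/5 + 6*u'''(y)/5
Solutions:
 u(y) = C1 + C2*y + C3*exp(-4*y/3) + 5*y^4/64 - 15*y^3/64 + 135*y^2/256


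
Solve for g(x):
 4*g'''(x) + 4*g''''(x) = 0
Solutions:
 g(x) = C1 + C2*x + C3*x^2 + C4*exp(-x)


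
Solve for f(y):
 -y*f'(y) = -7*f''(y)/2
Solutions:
 f(y) = C1 + C2*erfi(sqrt(7)*y/7)


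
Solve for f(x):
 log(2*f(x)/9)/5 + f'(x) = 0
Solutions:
 5*Integral(1/(log(_y) - 2*log(3) + log(2)), (_y, f(x))) = C1 - x


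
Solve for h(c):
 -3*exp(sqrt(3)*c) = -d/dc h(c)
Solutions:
 h(c) = C1 + sqrt(3)*exp(sqrt(3)*c)


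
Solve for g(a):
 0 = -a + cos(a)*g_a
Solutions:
 g(a) = C1 + Integral(a/cos(a), a)


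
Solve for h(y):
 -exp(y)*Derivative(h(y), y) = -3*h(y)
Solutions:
 h(y) = C1*exp(-3*exp(-y))


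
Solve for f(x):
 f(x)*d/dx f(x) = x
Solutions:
 f(x) = -sqrt(C1 + x^2)
 f(x) = sqrt(C1 + x^2)


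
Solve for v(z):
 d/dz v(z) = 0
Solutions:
 v(z) = C1


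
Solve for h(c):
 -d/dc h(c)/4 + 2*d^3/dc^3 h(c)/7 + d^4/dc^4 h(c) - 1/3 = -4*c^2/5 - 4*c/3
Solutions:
 h(c) = C1 + C2*exp(-c*(16/(21*sqrt(191793) + 9197)^(1/3) + 8 + (21*sqrt(191793) + 9197)^(1/3))/84)*sin(sqrt(3)*c*(-(21*sqrt(191793) + 9197)^(1/3) + 16/(21*sqrt(191793) + 9197)^(1/3))/84) + C3*exp(-c*(16/(21*sqrt(191793) + 9197)^(1/3) + 8 + (21*sqrt(191793) + 9197)^(1/3))/84)*cos(sqrt(3)*c*(-(21*sqrt(191793) + 9197)^(1/3) + 16/(21*sqrt(191793) + 9197)^(1/3))/84) + C4*exp(c*(-4 + 16/(21*sqrt(191793) + 9197)^(1/3) + (21*sqrt(191793) + 9197)^(1/3))/42) + 16*c^3/15 + 8*c^2/3 + 628*c/105


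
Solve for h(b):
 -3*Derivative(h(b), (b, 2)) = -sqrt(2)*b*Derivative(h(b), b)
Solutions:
 h(b) = C1 + C2*erfi(2^(3/4)*sqrt(3)*b/6)


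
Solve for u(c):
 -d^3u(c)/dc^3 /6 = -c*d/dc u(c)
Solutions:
 u(c) = C1 + Integral(C2*airyai(6^(1/3)*c) + C3*airybi(6^(1/3)*c), c)


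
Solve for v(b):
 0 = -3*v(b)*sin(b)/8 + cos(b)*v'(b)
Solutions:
 v(b) = C1/cos(b)^(3/8)


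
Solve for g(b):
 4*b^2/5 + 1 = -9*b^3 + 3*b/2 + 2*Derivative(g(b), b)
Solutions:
 g(b) = C1 + 9*b^4/8 + 2*b^3/15 - 3*b^2/8 + b/2


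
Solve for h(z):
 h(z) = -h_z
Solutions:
 h(z) = C1*exp(-z)


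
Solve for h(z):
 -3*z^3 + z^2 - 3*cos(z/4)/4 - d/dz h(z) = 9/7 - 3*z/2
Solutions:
 h(z) = C1 - 3*z^4/4 + z^3/3 + 3*z^2/4 - 9*z/7 - 3*sin(z/4)


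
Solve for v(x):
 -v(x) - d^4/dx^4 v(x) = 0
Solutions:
 v(x) = (C1*sin(sqrt(2)*x/2) + C2*cos(sqrt(2)*x/2))*exp(-sqrt(2)*x/2) + (C3*sin(sqrt(2)*x/2) + C4*cos(sqrt(2)*x/2))*exp(sqrt(2)*x/2)


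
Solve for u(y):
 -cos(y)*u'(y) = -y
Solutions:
 u(y) = C1 + Integral(y/cos(y), y)


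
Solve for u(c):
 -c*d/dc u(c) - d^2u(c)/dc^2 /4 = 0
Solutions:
 u(c) = C1 + C2*erf(sqrt(2)*c)


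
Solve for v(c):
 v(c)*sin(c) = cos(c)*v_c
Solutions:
 v(c) = C1/cos(c)


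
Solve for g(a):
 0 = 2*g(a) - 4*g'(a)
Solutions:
 g(a) = C1*exp(a/2)


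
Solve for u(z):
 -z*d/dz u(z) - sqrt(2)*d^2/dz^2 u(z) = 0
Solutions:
 u(z) = C1 + C2*erf(2^(1/4)*z/2)


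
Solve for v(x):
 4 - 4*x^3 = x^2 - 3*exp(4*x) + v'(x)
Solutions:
 v(x) = C1 - x^4 - x^3/3 + 4*x + 3*exp(4*x)/4


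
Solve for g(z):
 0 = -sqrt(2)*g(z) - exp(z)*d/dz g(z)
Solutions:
 g(z) = C1*exp(sqrt(2)*exp(-z))


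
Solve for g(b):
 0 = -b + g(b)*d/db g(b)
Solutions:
 g(b) = -sqrt(C1 + b^2)
 g(b) = sqrt(C1 + b^2)


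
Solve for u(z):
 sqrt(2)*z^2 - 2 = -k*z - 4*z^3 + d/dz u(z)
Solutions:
 u(z) = C1 + k*z^2/2 + z^4 + sqrt(2)*z^3/3 - 2*z


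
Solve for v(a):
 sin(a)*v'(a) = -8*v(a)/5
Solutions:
 v(a) = C1*(cos(a) + 1)^(4/5)/(cos(a) - 1)^(4/5)


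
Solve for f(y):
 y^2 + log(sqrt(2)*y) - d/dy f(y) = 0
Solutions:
 f(y) = C1 + y^3/3 + y*log(y) - y + y*log(2)/2


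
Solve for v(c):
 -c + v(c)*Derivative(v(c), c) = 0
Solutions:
 v(c) = -sqrt(C1 + c^2)
 v(c) = sqrt(C1 + c^2)


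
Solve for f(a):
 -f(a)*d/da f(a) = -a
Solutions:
 f(a) = -sqrt(C1 + a^2)
 f(a) = sqrt(C1 + a^2)


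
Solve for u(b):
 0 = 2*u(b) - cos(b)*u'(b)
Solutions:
 u(b) = C1*(sin(b) + 1)/(sin(b) - 1)


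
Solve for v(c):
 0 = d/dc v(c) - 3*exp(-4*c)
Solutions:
 v(c) = C1 - 3*exp(-4*c)/4


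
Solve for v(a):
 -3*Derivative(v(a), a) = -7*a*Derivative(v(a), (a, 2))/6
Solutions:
 v(a) = C1 + C2*a^(25/7)


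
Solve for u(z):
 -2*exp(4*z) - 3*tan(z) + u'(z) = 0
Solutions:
 u(z) = C1 + exp(4*z)/2 - 3*log(cos(z))


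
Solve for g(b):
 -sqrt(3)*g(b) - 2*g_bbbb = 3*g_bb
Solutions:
 g(b) = (C1*sin(2^(3/4)*3^(1/8)*b*cos(atan(sqrt(-9 + 8*sqrt(3))/3)/2)/2) + C2*cos(2^(3/4)*3^(1/8)*b*cos(atan(sqrt(-9 + 8*sqrt(3))/3)/2)/2))*exp(-2^(3/4)*3^(1/8)*b*sin(atan(sqrt(-9 + 8*sqrt(3))/3)/2)/2) + (C3*sin(2^(3/4)*3^(1/8)*b*cos(atan(sqrt(-9 + 8*sqrt(3))/3)/2)/2) + C4*cos(2^(3/4)*3^(1/8)*b*cos(atan(sqrt(-9 + 8*sqrt(3))/3)/2)/2))*exp(2^(3/4)*3^(1/8)*b*sin(atan(sqrt(-9 + 8*sqrt(3))/3)/2)/2)


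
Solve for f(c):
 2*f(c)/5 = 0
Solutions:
 f(c) = 0


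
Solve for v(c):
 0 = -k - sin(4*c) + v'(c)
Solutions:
 v(c) = C1 + c*k - cos(4*c)/4


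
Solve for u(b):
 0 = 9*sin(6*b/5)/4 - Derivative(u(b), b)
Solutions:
 u(b) = C1 - 15*cos(6*b/5)/8


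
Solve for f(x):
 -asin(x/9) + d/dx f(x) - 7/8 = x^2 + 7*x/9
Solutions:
 f(x) = C1 + x^3/3 + 7*x^2/18 + x*asin(x/9) + 7*x/8 + sqrt(81 - x^2)


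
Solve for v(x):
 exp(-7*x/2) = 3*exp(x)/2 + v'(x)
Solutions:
 v(x) = C1 - 3*exp(x)/2 - 2*exp(-7*x/2)/7


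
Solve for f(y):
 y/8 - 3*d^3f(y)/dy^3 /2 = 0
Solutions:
 f(y) = C1 + C2*y + C3*y^2 + y^4/288


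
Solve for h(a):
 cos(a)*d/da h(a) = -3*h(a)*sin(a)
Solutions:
 h(a) = C1*cos(a)^3


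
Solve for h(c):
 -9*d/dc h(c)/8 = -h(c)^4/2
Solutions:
 h(c) = 3^(1/3)*(-1/(C1 + 4*c))^(1/3)
 h(c) = (-1/(C1 + 4*c))^(1/3)*(-3^(1/3) - 3^(5/6)*I)/2
 h(c) = (-1/(C1 + 4*c))^(1/3)*(-3^(1/3) + 3^(5/6)*I)/2


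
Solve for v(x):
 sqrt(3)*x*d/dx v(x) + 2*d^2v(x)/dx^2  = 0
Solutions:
 v(x) = C1 + C2*erf(3^(1/4)*x/2)


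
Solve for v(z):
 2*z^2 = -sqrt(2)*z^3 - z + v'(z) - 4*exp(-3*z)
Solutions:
 v(z) = C1 + sqrt(2)*z^4/4 + 2*z^3/3 + z^2/2 - 4*exp(-3*z)/3


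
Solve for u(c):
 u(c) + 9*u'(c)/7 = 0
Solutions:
 u(c) = C1*exp(-7*c/9)


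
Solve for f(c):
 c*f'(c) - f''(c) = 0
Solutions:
 f(c) = C1 + C2*erfi(sqrt(2)*c/2)


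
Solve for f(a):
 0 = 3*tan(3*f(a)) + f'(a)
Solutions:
 f(a) = -asin(C1*exp(-9*a))/3 + pi/3
 f(a) = asin(C1*exp(-9*a))/3


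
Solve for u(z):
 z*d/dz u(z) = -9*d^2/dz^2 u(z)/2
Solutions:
 u(z) = C1 + C2*erf(z/3)


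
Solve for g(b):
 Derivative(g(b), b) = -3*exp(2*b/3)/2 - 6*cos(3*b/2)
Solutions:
 g(b) = C1 - 9*exp(2*b/3)/4 - 4*sin(3*b/2)


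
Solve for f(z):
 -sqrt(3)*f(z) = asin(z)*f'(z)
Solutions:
 f(z) = C1*exp(-sqrt(3)*Integral(1/asin(z), z))


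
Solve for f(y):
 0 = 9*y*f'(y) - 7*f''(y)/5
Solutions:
 f(y) = C1 + C2*erfi(3*sqrt(70)*y/14)


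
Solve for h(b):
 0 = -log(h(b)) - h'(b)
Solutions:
 li(h(b)) = C1 - b


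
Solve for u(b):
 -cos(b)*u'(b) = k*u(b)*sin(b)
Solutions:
 u(b) = C1*exp(k*log(cos(b)))


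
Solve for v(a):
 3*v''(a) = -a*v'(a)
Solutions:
 v(a) = C1 + C2*erf(sqrt(6)*a/6)


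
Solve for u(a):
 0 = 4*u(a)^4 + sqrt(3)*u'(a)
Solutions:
 u(a) = (-1 - sqrt(3)*I)*(1/(C1 + 4*sqrt(3)*a))^(1/3)/2
 u(a) = (-1 + sqrt(3)*I)*(1/(C1 + 4*sqrt(3)*a))^(1/3)/2
 u(a) = (1/(C1 + 4*sqrt(3)*a))^(1/3)


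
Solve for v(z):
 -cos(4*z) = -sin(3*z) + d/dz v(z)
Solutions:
 v(z) = C1 - sin(4*z)/4 - cos(3*z)/3


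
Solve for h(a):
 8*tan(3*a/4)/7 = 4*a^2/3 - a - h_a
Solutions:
 h(a) = C1 + 4*a^3/9 - a^2/2 + 32*log(cos(3*a/4))/21


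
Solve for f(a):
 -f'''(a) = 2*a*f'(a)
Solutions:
 f(a) = C1 + Integral(C2*airyai(-2^(1/3)*a) + C3*airybi(-2^(1/3)*a), a)


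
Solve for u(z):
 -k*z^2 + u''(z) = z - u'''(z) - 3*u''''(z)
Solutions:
 u(z) = C1 + C2*z + k*z^4/12 + z^3*(1 - 2*k)/6 + z^2*(-2*k - 1/2) + (C3*sin(sqrt(11)*z/6) + C4*cos(sqrt(11)*z/6))*exp(-z/6)


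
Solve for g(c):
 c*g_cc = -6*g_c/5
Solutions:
 g(c) = C1 + C2/c^(1/5)


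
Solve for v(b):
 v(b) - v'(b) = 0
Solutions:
 v(b) = C1*exp(b)


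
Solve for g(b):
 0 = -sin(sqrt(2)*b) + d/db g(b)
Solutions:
 g(b) = C1 - sqrt(2)*cos(sqrt(2)*b)/2


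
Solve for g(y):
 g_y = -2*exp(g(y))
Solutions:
 g(y) = log(1/(C1 + 2*y))


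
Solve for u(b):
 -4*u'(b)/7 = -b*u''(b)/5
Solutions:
 u(b) = C1 + C2*b^(27/7)


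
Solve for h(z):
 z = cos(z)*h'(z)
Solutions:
 h(z) = C1 + Integral(z/cos(z), z)


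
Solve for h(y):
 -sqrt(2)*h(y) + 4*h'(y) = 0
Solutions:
 h(y) = C1*exp(sqrt(2)*y/4)


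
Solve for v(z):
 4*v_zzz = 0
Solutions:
 v(z) = C1 + C2*z + C3*z^2


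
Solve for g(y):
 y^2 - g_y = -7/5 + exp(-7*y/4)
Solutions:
 g(y) = C1 + y^3/3 + 7*y/5 + 4*exp(-7*y/4)/7


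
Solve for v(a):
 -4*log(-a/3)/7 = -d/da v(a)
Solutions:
 v(a) = C1 + 4*a*log(-a)/7 + 4*a*(-log(3) - 1)/7


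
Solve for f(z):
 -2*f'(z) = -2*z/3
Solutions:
 f(z) = C1 + z^2/6


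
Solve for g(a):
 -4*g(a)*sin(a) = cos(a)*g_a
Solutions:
 g(a) = C1*cos(a)^4


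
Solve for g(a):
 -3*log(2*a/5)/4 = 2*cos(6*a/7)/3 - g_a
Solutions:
 g(a) = C1 + 3*a*log(a)/4 - 3*a*log(5)/4 - 3*a/4 + 3*a*log(2)/4 + 7*sin(6*a/7)/9


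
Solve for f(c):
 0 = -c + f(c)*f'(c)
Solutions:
 f(c) = -sqrt(C1 + c^2)
 f(c) = sqrt(C1 + c^2)


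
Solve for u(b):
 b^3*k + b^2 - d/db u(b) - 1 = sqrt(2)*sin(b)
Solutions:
 u(b) = C1 + b^4*k/4 + b^3/3 - b + sqrt(2)*cos(b)


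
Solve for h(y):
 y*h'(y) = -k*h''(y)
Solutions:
 h(y) = C1 + C2*sqrt(k)*erf(sqrt(2)*y*sqrt(1/k)/2)


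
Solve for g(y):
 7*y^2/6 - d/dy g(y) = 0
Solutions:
 g(y) = C1 + 7*y^3/18


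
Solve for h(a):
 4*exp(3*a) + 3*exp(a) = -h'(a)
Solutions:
 h(a) = C1 - 4*exp(3*a)/3 - 3*exp(a)


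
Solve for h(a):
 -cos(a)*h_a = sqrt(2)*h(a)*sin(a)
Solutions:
 h(a) = C1*cos(a)^(sqrt(2))


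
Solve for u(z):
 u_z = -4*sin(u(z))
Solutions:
 u(z) = -acos((-C1 - exp(8*z))/(C1 - exp(8*z))) + 2*pi
 u(z) = acos((-C1 - exp(8*z))/(C1 - exp(8*z)))


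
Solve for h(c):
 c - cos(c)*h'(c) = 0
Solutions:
 h(c) = C1 + Integral(c/cos(c), c)


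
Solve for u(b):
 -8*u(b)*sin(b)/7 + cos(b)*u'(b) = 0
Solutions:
 u(b) = C1/cos(b)^(8/7)


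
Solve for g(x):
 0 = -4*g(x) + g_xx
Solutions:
 g(x) = C1*exp(-2*x) + C2*exp(2*x)


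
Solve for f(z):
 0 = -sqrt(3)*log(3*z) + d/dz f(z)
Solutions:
 f(z) = C1 + sqrt(3)*z*log(z) - sqrt(3)*z + sqrt(3)*z*log(3)


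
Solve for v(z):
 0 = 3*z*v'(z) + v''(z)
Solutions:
 v(z) = C1 + C2*erf(sqrt(6)*z/2)


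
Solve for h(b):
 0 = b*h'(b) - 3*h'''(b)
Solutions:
 h(b) = C1 + Integral(C2*airyai(3^(2/3)*b/3) + C3*airybi(3^(2/3)*b/3), b)


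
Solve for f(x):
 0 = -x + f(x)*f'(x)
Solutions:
 f(x) = -sqrt(C1 + x^2)
 f(x) = sqrt(C1 + x^2)


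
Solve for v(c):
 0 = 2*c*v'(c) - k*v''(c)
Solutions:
 v(c) = C1 + C2*erf(c*sqrt(-1/k))/sqrt(-1/k)


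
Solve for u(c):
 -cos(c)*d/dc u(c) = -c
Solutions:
 u(c) = C1 + Integral(c/cos(c), c)


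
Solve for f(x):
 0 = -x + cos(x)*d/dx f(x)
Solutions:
 f(x) = C1 + Integral(x/cos(x), x)


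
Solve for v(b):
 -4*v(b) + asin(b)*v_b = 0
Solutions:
 v(b) = C1*exp(4*Integral(1/asin(b), b))


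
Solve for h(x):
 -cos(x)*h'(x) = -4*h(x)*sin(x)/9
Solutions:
 h(x) = C1/cos(x)^(4/9)


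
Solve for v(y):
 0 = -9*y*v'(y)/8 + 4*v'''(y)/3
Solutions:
 v(y) = C1 + Integral(C2*airyai(3*2^(1/3)*y/4) + C3*airybi(3*2^(1/3)*y/4), y)


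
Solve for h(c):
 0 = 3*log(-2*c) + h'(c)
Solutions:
 h(c) = C1 - 3*c*log(-c) + 3*c*(1 - log(2))


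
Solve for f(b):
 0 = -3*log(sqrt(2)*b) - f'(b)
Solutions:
 f(b) = C1 - 3*b*log(b) - 3*b*log(2)/2 + 3*b


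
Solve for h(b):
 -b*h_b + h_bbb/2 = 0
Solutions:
 h(b) = C1 + Integral(C2*airyai(2^(1/3)*b) + C3*airybi(2^(1/3)*b), b)


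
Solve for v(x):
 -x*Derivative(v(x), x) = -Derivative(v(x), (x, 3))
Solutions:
 v(x) = C1 + Integral(C2*airyai(x) + C3*airybi(x), x)


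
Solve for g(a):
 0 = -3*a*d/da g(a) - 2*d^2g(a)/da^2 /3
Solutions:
 g(a) = C1 + C2*erf(3*a/2)


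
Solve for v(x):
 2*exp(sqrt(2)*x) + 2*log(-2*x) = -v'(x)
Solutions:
 v(x) = C1 - 2*x*log(-x) + 2*x*(1 - log(2)) - sqrt(2)*exp(sqrt(2)*x)


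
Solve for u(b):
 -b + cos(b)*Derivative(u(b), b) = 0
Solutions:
 u(b) = C1 + Integral(b/cos(b), b)


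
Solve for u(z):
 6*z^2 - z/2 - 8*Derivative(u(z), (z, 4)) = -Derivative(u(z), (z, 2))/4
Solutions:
 u(z) = C1 + C2*z + C3*exp(-sqrt(2)*z/8) + C4*exp(sqrt(2)*z/8) - 2*z^4 + z^3/3 - 768*z^2


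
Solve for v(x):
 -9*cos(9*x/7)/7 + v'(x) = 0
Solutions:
 v(x) = C1 + sin(9*x/7)


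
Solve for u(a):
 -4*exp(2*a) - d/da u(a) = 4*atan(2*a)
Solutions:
 u(a) = C1 - 4*a*atan(2*a) - 2*exp(2*a) + log(4*a^2 + 1)


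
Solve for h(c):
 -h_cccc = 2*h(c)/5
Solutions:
 h(c) = (C1*sin(10^(3/4)*c/10) + C2*cos(10^(3/4)*c/10))*exp(-10^(3/4)*c/10) + (C3*sin(10^(3/4)*c/10) + C4*cos(10^(3/4)*c/10))*exp(10^(3/4)*c/10)


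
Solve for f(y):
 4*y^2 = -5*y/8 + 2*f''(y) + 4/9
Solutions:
 f(y) = C1 + C2*y + y^4/6 + 5*y^3/96 - y^2/9


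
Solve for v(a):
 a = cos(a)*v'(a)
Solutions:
 v(a) = C1 + Integral(a/cos(a), a)


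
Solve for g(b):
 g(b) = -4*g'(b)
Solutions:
 g(b) = C1*exp(-b/4)


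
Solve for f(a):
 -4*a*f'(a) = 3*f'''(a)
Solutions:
 f(a) = C1 + Integral(C2*airyai(-6^(2/3)*a/3) + C3*airybi(-6^(2/3)*a/3), a)


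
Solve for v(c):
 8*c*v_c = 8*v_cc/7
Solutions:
 v(c) = C1 + C2*erfi(sqrt(14)*c/2)


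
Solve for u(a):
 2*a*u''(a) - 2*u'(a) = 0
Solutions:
 u(a) = C1 + C2*a^2


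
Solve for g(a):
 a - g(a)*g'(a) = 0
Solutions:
 g(a) = -sqrt(C1 + a^2)
 g(a) = sqrt(C1 + a^2)


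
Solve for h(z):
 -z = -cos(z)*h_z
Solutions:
 h(z) = C1 + Integral(z/cos(z), z)


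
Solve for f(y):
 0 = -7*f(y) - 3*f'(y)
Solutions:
 f(y) = C1*exp(-7*y/3)


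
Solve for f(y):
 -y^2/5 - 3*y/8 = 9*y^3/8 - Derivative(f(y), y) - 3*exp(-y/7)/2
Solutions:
 f(y) = C1 + 9*y^4/32 + y^3/15 + 3*y^2/16 + 21*exp(-y/7)/2


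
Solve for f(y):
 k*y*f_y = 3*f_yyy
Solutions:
 f(y) = C1 + Integral(C2*airyai(3^(2/3)*k^(1/3)*y/3) + C3*airybi(3^(2/3)*k^(1/3)*y/3), y)


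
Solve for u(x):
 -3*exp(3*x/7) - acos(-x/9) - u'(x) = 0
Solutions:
 u(x) = C1 - x*acos(-x/9) - sqrt(81 - x^2) - 7*exp(3*x/7)


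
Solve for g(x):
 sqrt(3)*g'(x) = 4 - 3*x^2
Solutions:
 g(x) = C1 - sqrt(3)*x^3/3 + 4*sqrt(3)*x/3


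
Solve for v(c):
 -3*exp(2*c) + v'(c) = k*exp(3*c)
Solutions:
 v(c) = C1 + k*exp(3*c)/3 + 3*exp(2*c)/2


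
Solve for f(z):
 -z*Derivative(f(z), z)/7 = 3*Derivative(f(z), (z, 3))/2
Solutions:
 f(z) = C1 + Integral(C2*airyai(-2^(1/3)*21^(2/3)*z/21) + C3*airybi(-2^(1/3)*21^(2/3)*z/21), z)


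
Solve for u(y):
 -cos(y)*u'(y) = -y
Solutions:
 u(y) = C1 + Integral(y/cos(y), y)


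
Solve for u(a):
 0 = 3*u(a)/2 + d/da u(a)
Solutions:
 u(a) = C1*exp(-3*a/2)


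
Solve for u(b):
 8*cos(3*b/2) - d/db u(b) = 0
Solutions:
 u(b) = C1 + 16*sin(3*b/2)/3


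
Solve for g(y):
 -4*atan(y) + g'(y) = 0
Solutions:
 g(y) = C1 + 4*y*atan(y) - 2*log(y^2 + 1)


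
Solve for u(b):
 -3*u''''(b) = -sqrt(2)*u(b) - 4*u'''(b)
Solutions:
 u(b) = C1*exp(b*(-sqrt(2)*sqrt(-3*2^(1/3)/(-1 + sqrt(1 + sqrt(2)))^(1/3) + 2 + 3*2^(1/6)*(-1 + sqrt(1 + sqrt(2)))^(1/3)) + 2)/6)*sin(b*sqrt(Abs(-8*sqrt(2)/(9*sqrt(-3*2^(1/3)/(-1 + sqrt(1 + sqrt(2)))^(1/3) + 2 + 3*2^(1/6)*(-1 + sqrt(1 + sqrt(2)))^(1/3))) - 2*2^(1/6)*(-1 + sqrt(1 + sqrt(2)))^(1/3)/3 + 8/9 + 2*2^(1/3)/(3*(-1 + sqrt(1 + sqrt(2)))^(1/3))))/2) + C2*exp(b*(-sqrt(2)*sqrt(-3*2^(1/3)/(-1 + sqrt(1 + sqrt(2)))^(1/3) + 2 + 3*2^(1/6)*(-1 + sqrt(1 + sqrt(2)))^(1/3)) + 2)/6)*cos(b*sqrt(Abs(-8*sqrt(2)/(9*sqrt(-3*2^(1/3)/(-1 + sqrt(1 + sqrt(2)))^(1/3) + 2 + 3*2^(1/6)*(-1 + sqrt(1 + sqrt(2)))^(1/3))) - 2*2^(1/6)*(-1 + sqrt(1 + sqrt(2)))^(1/3)/3 + 8/9 + 2*2^(1/3)/(3*(-1 + sqrt(1 + sqrt(2)))^(1/3))))/2) + C3*exp(b*(sqrt(2)*sqrt(-3*2^(1/3)/(-1 + sqrt(1 + sqrt(2)))^(1/3) + 2 + 3*2^(1/6)*(-1 + sqrt(1 + sqrt(2)))^(1/3)) + 2 + 3*sqrt(Abs(-2*2^(1/6)*(-1 + sqrt(1 + sqrt(2)))^(1/3)/3 + 8/9 + 2*2^(1/3)/(3*(-1 + sqrt(1 + sqrt(2)))^(1/3)) + 8*sqrt(2)/(9*sqrt(-3*2^(1/3)/(-1 + sqrt(1 + sqrt(2)))^(1/3) + 2 + 3*2^(1/6)*(-1 + sqrt(1 + sqrt(2)))^(1/3))))))/6) + C4*exp(b*(-3*sqrt(Abs(-2*2^(1/6)*(-1 + sqrt(1 + sqrt(2)))^(1/3)/3 + 8/9 + 2*2^(1/3)/(3*(-1 + sqrt(1 + sqrt(2)))^(1/3)) + 8*sqrt(2)/(9*sqrt(-3*2^(1/3)/(-1 + sqrt(1 + sqrt(2)))^(1/3) + 2 + 3*2^(1/6)*(-1 + sqrt(1 + sqrt(2)))^(1/3))))) + sqrt(2)*sqrt(-3*2^(1/3)/(-1 + sqrt(1 + sqrt(2)))^(1/3) + 2 + 3*2^(1/6)*(-1 + sqrt(1 + sqrt(2)))^(1/3)) + 2)/6)


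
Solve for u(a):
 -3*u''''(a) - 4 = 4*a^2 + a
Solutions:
 u(a) = C1 + C2*a + C3*a^2 + C4*a^3 - a^6/270 - a^5/360 - a^4/18


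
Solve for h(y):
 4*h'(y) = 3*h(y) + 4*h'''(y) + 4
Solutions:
 h(y) = C1*exp(3^(1/3)*y*(4*3^(1/3)/(sqrt(537) + 27)^(1/3) + (sqrt(537) + 27)^(1/3))/12)*sin(3^(1/6)*y*(-3^(2/3)*(sqrt(537) + 27)^(1/3)/12 + (sqrt(537) + 27)^(-1/3))) + C2*exp(3^(1/3)*y*(4*3^(1/3)/(sqrt(537) + 27)^(1/3) + (sqrt(537) + 27)^(1/3))/12)*cos(3^(1/6)*y*(-3^(2/3)*(sqrt(537) + 27)^(1/3)/12 + (sqrt(537) + 27)^(-1/3))) + C3*exp(-3^(1/3)*y*(4*3^(1/3)/(sqrt(537) + 27)^(1/3) + (sqrt(537) + 27)^(1/3))/6) - 4/3


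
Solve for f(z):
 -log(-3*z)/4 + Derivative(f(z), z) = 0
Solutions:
 f(z) = C1 + z*log(-z)/4 + z*(-1 + log(3))/4


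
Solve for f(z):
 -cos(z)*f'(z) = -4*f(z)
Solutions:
 f(z) = C1*(sin(z)^2 + 2*sin(z) + 1)/(sin(z)^2 - 2*sin(z) + 1)


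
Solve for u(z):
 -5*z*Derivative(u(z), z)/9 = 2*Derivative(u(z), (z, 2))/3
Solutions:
 u(z) = C1 + C2*erf(sqrt(15)*z/6)


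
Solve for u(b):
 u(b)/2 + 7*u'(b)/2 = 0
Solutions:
 u(b) = C1*exp(-b/7)


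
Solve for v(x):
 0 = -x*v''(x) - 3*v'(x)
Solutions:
 v(x) = C1 + C2/x^2


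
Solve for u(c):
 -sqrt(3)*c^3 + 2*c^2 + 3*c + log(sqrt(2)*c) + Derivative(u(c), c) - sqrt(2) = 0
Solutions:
 u(c) = C1 + sqrt(3)*c^4/4 - 2*c^3/3 - 3*c^2/2 - c*log(c) - c*log(2)/2 + c + sqrt(2)*c


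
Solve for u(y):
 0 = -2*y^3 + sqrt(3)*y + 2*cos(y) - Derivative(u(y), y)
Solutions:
 u(y) = C1 - y^4/2 + sqrt(3)*y^2/2 + 2*sin(y)


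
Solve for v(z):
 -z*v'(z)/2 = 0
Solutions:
 v(z) = C1


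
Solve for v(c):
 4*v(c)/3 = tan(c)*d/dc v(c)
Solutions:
 v(c) = C1*sin(c)^(4/3)


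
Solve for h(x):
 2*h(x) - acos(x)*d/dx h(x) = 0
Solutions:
 h(x) = C1*exp(2*Integral(1/acos(x), x))


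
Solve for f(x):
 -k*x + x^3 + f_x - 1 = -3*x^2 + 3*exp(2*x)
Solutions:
 f(x) = C1 + k*x^2/2 - x^4/4 - x^3 + x + 3*exp(2*x)/2


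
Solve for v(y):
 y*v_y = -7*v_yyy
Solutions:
 v(y) = C1 + Integral(C2*airyai(-7^(2/3)*y/7) + C3*airybi(-7^(2/3)*y/7), y)


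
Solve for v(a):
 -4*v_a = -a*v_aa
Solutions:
 v(a) = C1 + C2*a^5


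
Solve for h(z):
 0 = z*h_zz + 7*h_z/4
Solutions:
 h(z) = C1 + C2/z^(3/4)


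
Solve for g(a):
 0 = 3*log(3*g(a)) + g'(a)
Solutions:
 Integral(1/(log(_y) + log(3)), (_y, g(a)))/3 = C1 - a


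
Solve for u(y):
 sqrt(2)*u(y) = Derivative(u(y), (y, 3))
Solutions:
 u(y) = C3*exp(2^(1/6)*y) + (C1*sin(2^(1/6)*sqrt(3)*y/2) + C2*cos(2^(1/6)*sqrt(3)*y/2))*exp(-2^(1/6)*y/2)


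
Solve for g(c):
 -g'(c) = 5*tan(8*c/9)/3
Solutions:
 g(c) = C1 + 15*log(cos(8*c/9))/8


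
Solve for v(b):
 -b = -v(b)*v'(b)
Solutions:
 v(b) = -sqrt(C1 + b^2)
 v(b) = sqrt(C1 + b^2)


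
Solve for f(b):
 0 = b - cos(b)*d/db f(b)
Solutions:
 f(b) = C1 + Integral(b/cos(b), b)


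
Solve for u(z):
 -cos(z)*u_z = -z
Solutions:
 u(z) = C1 + Integral(z/cos(z), z)


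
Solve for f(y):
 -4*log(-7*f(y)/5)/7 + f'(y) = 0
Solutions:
 -7*Integral(1/(log(-_y) - log(5) + log(7)), (_y, f(y)))/4 = C1 - y


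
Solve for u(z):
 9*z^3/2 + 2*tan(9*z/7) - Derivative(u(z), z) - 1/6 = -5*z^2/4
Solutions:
 u(z) = C1 + 9*z^4/8 + 5*z^3/12 - z/6 - 14*log(cos(9*z/7))/9


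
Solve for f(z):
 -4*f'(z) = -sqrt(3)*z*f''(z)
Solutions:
 f(z) = C1 + C2*z^(1 + 4*sqrt(3)/3)


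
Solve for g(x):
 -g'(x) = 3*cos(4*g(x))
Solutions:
 g(x) = -asin((C1 + exp(24*x))/(C1 - exp(24*x)))/4 + pi/4
 g(x) = asin((C1 + exp(24*x))/(C1 - exp(24*x)))/4


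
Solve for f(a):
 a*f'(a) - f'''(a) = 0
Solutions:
 f(a) = C1 + Integral(C2*airyai(a) + C3*airybi(a), a)


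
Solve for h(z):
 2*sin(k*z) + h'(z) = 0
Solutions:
 h(z) = C1 + 2*cos(k*z)/k


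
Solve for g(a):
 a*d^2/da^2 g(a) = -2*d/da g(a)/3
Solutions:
 g(a) = C1 + C2*a^(1/3)


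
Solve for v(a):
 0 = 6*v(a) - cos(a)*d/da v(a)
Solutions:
 v(a) = C1*(sin(a)^3 + 3*sin(a)^2 + 3*sin(a) + 1)/(sin(a)^3 - 3*sin(a)^2 + 3*sin(a) - 1)


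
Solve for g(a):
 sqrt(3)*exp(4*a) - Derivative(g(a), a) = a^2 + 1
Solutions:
 g(a) = C1 - a^3/3 - a + sqrt(3)*exp(4*a)/4


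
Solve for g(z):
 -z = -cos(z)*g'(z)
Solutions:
 g(z) = C1 + Integral(z/cos(z), z)


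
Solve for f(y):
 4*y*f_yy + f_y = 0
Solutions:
 f(y) = C1 + C2*y^(3/4)


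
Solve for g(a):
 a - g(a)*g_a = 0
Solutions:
 g(a) = -sqrt(C1 + a^2)
 g(a) = sqrt(C1 + a^2)


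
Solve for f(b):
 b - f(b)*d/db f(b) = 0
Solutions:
 f(b) = -sqrt(C1 + b^2)
 f(b) = sqrt(C1 + b^2)


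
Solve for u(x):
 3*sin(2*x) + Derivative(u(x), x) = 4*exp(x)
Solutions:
 u(x) = C1 + 4*exp(x) + 3*cos(2*x)/2


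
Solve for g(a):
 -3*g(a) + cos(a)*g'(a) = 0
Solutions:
 g(a) = C1*(sin(a) + 1)^(3/2)/(sin(a) - 1)^(3/2)


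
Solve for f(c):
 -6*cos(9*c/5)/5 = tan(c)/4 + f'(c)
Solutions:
 f(c) = C1 + log(cos(c))/4 - 2*sin(9*c/5)/3


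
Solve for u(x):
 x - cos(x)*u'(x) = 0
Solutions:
 u(x) = C1 + Integral(x/cos(x), x)


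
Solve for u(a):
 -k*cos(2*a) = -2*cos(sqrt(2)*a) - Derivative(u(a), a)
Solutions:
 u(a) = C1 + k*sin(2*a)/2 - sqrt(2)*sin(sqrt(2)*a)


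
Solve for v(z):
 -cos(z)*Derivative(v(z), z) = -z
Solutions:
 v(z) = C1 + Integral(z/cos(z), z)


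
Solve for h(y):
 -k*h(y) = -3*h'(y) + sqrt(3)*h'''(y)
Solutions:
 h(y) = C1*exp(-y*(6^(2/3)*(sqrt(3)*k + sqrt(3*k^2 - 4*sqrt(3)))^(1/3) + 2*2^(1/3)*3^(5/6)/(sqrt(3)*k + sqrt(3*k^2 - 4*sqrt(3)))^(1/3))/6) + C2*exp(y*(6^(2/3)*(sqrt(3)*k + sqrt(3*k^2 - 4*sqrt(3)))^(1/3)/12 - 2^(2/3)*3^(1/6)*I*(sqrt(3)*k + sqrt(3*k^2 - 4*sqrt(3)))^(1/3)/4 - 4*sqrt(3)/((-6^(2/3) + 3*2^(2/3)*3^(1/6)*I)*(sqrt(3)*k + sqrt(3*k^2 - 4*sqrt(3)))^(1/3)))) + C3*exp(y*(6^(2/3)*(sqrt(3)*k + sqrt(3*k^2 - 4*sqrt(3)))^(1/3)/12 + 2^(2/3)*3^(1/6)*I*(sqrt(3)*k + sqrt(3*k^2 - 4*sqrt(3)))^(1/3)/4 + 4*sqrt(3)/((6^(2/3) + 3*2^(2/3)*3^(1/6)*I)*(sqrt(3)*k + sqrt(3*k^2 - 4*sqrt(3)))^(1/3))))


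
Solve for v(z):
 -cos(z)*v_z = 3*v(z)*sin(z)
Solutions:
 v(z) = C1*cos(z)^3


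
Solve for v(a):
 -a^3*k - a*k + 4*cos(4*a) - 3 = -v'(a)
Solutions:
 v(a) = C1 + a^4*k/4 + a^2*k/2 + 3*a - sin(4*a)


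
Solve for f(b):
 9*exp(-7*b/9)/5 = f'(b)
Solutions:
 f(b) = C1 - 81*exp(-7*b/9)/35


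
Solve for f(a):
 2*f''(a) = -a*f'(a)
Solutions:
 f(a) = C1 + C2*erf(a/2)


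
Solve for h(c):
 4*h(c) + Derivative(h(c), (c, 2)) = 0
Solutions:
 h(c) = C1*sin(2*c) + C2*cos(2*c)


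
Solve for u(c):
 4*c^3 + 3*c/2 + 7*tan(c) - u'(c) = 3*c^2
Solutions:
 u(c) = C1 + c^4 - c^3 + 3*c^2/4 - 7*log(cos(c))


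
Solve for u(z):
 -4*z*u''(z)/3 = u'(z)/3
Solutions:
 u(z) = C1 + C2*z^(3/4)


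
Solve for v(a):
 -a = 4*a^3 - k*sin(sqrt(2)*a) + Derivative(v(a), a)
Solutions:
 v(a) = C1 - a^4 - a^2/2 - sqrt(2)*k*cos(sqrt(2)*a)/2


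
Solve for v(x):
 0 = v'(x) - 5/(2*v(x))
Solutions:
 v(x) = -sqrt(C1 + 5*x)
 v(x) = sqrt(C1 + 5*x)


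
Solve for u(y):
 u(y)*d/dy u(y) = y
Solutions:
 u(y) = -sqrt(C1 + y^2)
 u(y) = sqrt(C1 + y^2)


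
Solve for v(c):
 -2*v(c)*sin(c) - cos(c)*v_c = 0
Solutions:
 v(c) = C1*cos(c)^2


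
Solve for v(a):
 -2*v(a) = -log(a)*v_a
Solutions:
 v(a) = C1*exp(2*li(a))


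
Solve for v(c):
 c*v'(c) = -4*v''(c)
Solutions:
 v(c) = C1 + C2*erf(sqrt(2)*c/4)


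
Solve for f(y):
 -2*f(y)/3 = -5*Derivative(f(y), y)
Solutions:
 f(y) = C1*exp(2*y/15)


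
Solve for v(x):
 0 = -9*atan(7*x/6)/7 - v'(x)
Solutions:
 v(x) = C1 - 9*x*atan(7*x/6)/7 + 27*log(49*x^2 + 36)/49


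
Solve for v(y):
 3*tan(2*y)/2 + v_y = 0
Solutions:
 v(y) = C1 + 3*log(cos(2*y))/4


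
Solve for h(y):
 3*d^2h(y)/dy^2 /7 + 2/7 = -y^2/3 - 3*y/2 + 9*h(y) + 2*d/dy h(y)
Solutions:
 h(y) = C1*exp(y*(7 - sqrt(238))/3) + C2*exp(y*(7 + sqrt(238))/3) + y^2/27 + 73*y/486 + 29/15309


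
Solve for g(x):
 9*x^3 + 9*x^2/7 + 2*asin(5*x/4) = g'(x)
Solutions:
 g(x) = C1 + 9*x^4/4 + 3*x^3/7 + 2*x*asin(5*x/4) + 2*sqrt(16 - 25*x^2)/5


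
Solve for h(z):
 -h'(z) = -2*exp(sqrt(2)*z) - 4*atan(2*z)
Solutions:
 h(z) = C1 + 4*z*atan(2*z) + sqrt(2)*exp(sqrt(2)*z) - log(4*z^2 + 1)


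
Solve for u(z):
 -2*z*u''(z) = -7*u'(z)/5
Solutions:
 u(z) = C1 + C2*z^(17/10)


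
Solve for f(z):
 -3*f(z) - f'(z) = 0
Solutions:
 f(z) = C1*exp(-3*z)


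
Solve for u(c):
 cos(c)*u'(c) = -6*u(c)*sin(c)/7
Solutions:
 u(c) = C1*cos(c)^(6/7)


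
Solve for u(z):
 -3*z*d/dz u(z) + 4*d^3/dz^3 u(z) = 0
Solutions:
 u(z) = C1 + Integral(C2*airyai(6^(1/3)*z/2) + C3*airybi(6^(1/3)*z/2), z)


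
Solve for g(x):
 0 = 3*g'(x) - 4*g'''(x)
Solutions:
 g(x) = C1 + C2*exp(-sqrt(3)*x/2) + C3*exp(sqrt(3)*x/2)


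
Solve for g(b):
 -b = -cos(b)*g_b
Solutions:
 g(b) = C1 + Integral(b/cos(b), b)


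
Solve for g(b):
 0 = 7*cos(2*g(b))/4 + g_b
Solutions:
 g(b) = -asin((C1 + exp(7*b))/(C1 - exp(7*b)))/2 + pi/2
 g(b) = asin((C1 + exp(7*b))/(C1 - exp(7*b)))/2


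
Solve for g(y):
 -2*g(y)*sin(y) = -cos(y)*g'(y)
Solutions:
 g(y) = C1/cos(y)^2


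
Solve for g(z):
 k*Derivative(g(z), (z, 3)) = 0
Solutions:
 g(z) = C1 + C2*z + C3*z^2


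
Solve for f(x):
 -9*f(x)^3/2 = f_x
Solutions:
 f(x) = -sqrt(-1/(C1 - 9*x))
 f(x) = sqrt(-1/(C1 - 9*x))


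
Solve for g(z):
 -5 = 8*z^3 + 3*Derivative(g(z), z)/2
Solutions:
 g(z) = C1 - 4*z^4/3 - 10*z/3


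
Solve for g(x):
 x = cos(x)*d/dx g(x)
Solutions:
 g(x) = C1 + Integral(x/cos(x), x)


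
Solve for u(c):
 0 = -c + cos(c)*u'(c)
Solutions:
 u(c) = C1 + Integral(c/cos(c), c)


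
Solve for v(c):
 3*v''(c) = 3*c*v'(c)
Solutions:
 v(c) = C1 + C2*erfi(sqrt(2)*c/2)


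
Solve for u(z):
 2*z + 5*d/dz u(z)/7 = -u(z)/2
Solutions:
 u(z) = C1*exp(-7*z/10) - 4*z + 40/7


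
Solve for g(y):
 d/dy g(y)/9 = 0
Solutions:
 g(y) = C1


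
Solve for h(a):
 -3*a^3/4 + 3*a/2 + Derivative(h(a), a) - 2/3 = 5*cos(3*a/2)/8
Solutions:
 h(a) = C1 + 3*a^4/16 - 3*a^2/4 + 2*a/3 + 5*sin(3*a/2)/12


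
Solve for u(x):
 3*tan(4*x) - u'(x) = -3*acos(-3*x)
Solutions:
 u(x) = C1 + 3*x*acos(-3*x) + sqrt(1 - 9*x^2) - 3*log(cos(4*x))/4


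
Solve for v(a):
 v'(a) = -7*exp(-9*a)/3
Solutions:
 v(a) = C1 + 7*exp(-9*a)/27


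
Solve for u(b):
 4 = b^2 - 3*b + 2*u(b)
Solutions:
 u(b) = -b^2/2 + 3*b/2 + 2


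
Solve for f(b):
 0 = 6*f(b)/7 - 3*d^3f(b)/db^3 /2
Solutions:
 f(b) = C3*exp(14^(2/3)*b/7) + (C1*sin(14^(2/3)*sqrt(3)*b/14) + C2*cos(14^(2/3)*sqrt(3)*b/14))*exp(-14^(2/3)*b/14)


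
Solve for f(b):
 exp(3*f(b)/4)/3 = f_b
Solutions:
 f(b) = 4*log(-1/(C1 + b))/3 + 8*log(2)/3
 f(b) = 4*log(2^(2/3)*(-1/(C1 + b))^(1/3)*(-1 - sqrt(3)*I)/2)
 f(b) = 4*log(2^(2/3)*(-1/(C1 + b))^(1/3)*(-1 + sqrt(3)*I)/2)


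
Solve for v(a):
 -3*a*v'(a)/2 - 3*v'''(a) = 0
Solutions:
 v(a) = C1 + Integral(C2*airyai(-2^(2/3)*a/2) + C3*airybi(-2^(2/3)*a/2), a)


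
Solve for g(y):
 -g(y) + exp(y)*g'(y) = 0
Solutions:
 g(y) = C1*exp(-exp(-y))


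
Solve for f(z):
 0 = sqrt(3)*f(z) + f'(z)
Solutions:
 f(z) = C1*exp(-sqrt(3)*z)


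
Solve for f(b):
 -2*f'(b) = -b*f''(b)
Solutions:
 f(b) = C1 + C2*b^3


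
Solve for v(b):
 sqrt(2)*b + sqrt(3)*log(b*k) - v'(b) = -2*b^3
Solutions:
 v(b) = C1 + b^4/2 + sqrt(2)*b^2/2 + sqrt(3)*b*log(b*k) - sqrt(3)*b


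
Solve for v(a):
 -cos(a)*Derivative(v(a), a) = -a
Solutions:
 v(a) = C1 + Integral(a/cos(a), a)


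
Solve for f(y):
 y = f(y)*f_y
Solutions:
 f(y) = -sqrt(C1 + y^2)
 f(y) = sqrt(C1 + y^2)


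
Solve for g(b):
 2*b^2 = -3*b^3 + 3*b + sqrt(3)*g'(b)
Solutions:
 g(b) = C1 + sqrt(3)*b^4/4 + 2*sqrt(3)*b^3/9 - sqrt(3)*b^2/2


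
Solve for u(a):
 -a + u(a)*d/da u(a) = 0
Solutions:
 u(a) = -sqrt(C1 + a^2)
 u(a) = sqrt(C1 + a^2)


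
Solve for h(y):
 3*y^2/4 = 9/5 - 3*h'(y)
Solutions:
 h(y) = C1 - y^3/12 + 3*y/5


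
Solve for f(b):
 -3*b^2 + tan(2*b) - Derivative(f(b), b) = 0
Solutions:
 f(b) = C1 - b^3 - log(cos(2*b))/2


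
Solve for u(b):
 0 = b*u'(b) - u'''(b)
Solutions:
 u(b) = C1 + Integral(C2*airyai(b) + C3*airybi(b), b)


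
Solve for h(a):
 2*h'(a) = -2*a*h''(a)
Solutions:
 h(a) = C1 + C2*log(a)


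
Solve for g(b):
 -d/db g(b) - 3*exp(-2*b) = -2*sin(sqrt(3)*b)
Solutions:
 g(b) = C1 - 2*sqrt(3)*cos(sqrt(3)*b)/3 + 3*exp(-2*b)/2


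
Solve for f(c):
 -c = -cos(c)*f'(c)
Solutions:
 f(c) = C1 + Integral(c/cos(c), c)


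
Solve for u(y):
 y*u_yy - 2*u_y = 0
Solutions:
 u(y) = C1 + C2*y^3


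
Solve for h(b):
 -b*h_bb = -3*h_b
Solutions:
 h(b) = C1 + C2*b^4


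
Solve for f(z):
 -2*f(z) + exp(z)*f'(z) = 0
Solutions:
 f(z) = C1*exp(-2*exp(-z))


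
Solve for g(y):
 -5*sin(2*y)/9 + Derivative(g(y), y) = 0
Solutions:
 g(y) = C1 - 5*cos(2*y)/18


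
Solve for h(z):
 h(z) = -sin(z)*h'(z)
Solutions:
 h(z) = C1*sqrt(cos(z) + 1)/sqrt(cos(z) - 1)


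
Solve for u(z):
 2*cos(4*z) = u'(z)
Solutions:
 u(z) = C1 + sin(4*z)/2


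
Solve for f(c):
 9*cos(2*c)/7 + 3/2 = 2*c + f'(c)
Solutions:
 f(c) = C1 - c^2 + 3*c/2 + 9*sin(c)*cos(c)/7


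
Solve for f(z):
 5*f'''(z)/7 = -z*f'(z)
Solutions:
 f(z) = C1 + Integral(C2*airyai(-5^(2/3)*7^(1/3)*z/5) + C3*airybi(-5^(2/3)*7^(1/3)*z/5), z)


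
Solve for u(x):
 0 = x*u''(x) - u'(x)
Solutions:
 u(x) = C1 + C2*x^2


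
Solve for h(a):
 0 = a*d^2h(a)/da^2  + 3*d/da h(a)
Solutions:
 h(a) = C1 + C2/a^2


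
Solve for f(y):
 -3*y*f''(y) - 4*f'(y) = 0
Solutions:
 f(y) = C1 + C2/y^(1/3)


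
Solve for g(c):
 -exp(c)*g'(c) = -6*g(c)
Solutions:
 g(c) = C1*exp(-6*exp(-c))


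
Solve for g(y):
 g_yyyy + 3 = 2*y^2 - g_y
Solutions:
 g(y) = C1 + C4*exp(-y) + 2*y^3/3 - 3*y + (C2*sin(sqrt(3)*y/2) + C3*cos(sqrt(3)*y/2))*exp(y/2)


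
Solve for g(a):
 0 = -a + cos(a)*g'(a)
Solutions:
 g(a) = C1 + Integral(a/cos(a), a)


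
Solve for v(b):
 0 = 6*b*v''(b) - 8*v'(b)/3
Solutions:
 v(b) = C1 + C2*b^(13/9)


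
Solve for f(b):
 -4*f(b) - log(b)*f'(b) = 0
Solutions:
 f(b) = C1*exp(-4*li(b))


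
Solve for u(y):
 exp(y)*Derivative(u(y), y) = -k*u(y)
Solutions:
 u(y) = C1*exp(k*exp(-y))


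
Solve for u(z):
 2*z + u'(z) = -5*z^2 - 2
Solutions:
 u(z) = C1 - 5*z^3/3 - z^2 - 2*z


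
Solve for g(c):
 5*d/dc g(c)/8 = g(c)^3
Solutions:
 g(c) = -sqrt(10)*sqrt(-1/(C1 + 8*c))/2
 g(c) = sqrt(10)*sqrt(-1/(C1 + 8*c))/2


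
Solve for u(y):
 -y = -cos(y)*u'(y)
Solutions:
 u(y) = C1 + Integral(y/cos(y), y)


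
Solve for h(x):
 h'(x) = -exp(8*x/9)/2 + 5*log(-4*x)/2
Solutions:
 h(x) = C1 + 5*x*log(-x)/2 + x*(-5/2 + 5*log(2)) - 9*exp(8*x/9)/16


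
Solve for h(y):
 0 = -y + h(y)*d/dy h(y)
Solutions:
 h(y) = -sqrt(C1 + y^2)
 h(y) = sqrt(C1 + y^2)


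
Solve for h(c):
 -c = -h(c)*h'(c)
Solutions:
 h(c) = -sqrt(C1 + c^2)
 h(c) = sqrt(C1 + c^2)


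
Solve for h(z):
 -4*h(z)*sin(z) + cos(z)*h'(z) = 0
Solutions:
 h(z) = C1/cos(z)^4


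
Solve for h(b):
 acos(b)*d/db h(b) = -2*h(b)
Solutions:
 h(b) = C1*exp(-2*Integral(1/acos(b), b))


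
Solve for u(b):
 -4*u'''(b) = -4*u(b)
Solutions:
 u(b) = C3*exp(b) + (C1*sin(sqrt(3)*b/2) + C2*cos(sqrt(3)*b/2))*exp(-b/2)


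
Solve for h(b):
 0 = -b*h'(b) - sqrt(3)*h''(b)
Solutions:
 h(b) = C1 + C2*erf(sqrt(2)*3^(3/4)*b/6)


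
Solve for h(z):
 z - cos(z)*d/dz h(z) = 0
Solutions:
 h(z) = C1 + Integral(z/cos(z), z)


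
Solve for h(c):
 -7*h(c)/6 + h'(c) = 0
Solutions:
 h(c) = C1*exp(7*c/6)


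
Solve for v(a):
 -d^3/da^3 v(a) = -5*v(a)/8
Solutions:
 v(a) = C3*exp(5^(1/3)*a/2) + (C1*sin(sqrt(3)*5^(1/3)*a/4) + C2*cos(sqrt(3)*5^(1/3)*a/4))*exp(-5^(1/3)*a/4)


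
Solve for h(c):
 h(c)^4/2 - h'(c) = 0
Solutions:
 h(c) = 2^(1/3)*(-1/(C1 + 3*c))^(1/3)
 h(c) = 2^(1/3)*(-1/(C1 + c))^(1/3)*(-3^(2/3) - 3*3^(1/6)*I)/6
 h(c) = 2^(1/3)*(-1/(C1 + c))^(1/3)*(-3^(2/3) + 3*3^(1/6)*I)/6


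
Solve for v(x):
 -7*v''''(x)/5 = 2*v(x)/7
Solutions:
 v(x) = (C1*sin(2^(3/4)*5^(1/4)*sqrt(7)*x/14) + C2*cos(2^(3/4)*5^(1/4)*sqrt(7)*x/14))*exp(-2^(3/4)*5^(1/4)*sqrt(7)*x/14) + (C3*sin(2^(3/4)*5^(1/4)*sqrt(7)*x/14) + C4*cos(2^(3/4)*5^(1/4)*sqrt(7)*x/14))*exp(2^(3/4)*5^(1/4)*sqrt(7)*x/14)


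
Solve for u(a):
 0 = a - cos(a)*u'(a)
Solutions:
 u(a) = C1 + Integral(a/cos(a), a)


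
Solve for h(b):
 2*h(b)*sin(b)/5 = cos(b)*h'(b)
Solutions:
 h(b) = C1/cos(b)^(2/5)


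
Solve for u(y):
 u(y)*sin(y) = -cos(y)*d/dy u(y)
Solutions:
 u(y) = C1*cos(y)


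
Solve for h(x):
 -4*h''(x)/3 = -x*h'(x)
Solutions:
 h(x) = C1 + C2*erfi(sqrt(6)*x/4)


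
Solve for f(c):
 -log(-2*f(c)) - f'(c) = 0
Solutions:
 Integral(1/(log(-_y) + log(2)), (_y, f(c))) = C1 - c


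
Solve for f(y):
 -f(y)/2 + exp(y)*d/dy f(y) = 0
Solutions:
 f(y) = C1*exp(-exp(-y)/2)


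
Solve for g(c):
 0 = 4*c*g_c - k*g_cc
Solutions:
 g(c) = C1 + C2*erf(sqrt(2)*c*sqrt(-1/k))/sqrt(-1/k)


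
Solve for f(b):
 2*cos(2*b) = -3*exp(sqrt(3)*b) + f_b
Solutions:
 f(b) = C1 + sqrt(3)*exp(sqrt(3)*b) + sin(2*b)


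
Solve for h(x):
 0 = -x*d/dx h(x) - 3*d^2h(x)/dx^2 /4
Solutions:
 h(x) = C1 + C2*erf(sqrt(6)*x/3)


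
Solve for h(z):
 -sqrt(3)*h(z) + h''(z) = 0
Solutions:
 h(z) = C1*exp(-3^(1/4)*z) + C2*exp(3^(1/4)*z)
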